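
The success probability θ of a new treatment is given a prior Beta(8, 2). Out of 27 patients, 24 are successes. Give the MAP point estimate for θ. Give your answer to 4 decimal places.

Prior: Beta(8, 2).
Data: 24 successes in 27 trials. The binomial likelihood contributes θ^24(1−θ)^3, so the posterior is Beta(8+24, 2+3) = Beta(32, 5).
For Beta(a, b) with a, b > 1 the mode is (a−1)/(a+b−2) = 31/35 ≈ 0.8857.

θ̂_MAP = 0.8857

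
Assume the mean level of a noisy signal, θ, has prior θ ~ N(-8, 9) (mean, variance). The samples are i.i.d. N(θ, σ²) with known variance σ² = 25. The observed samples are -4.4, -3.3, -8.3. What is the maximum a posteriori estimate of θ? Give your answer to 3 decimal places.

n = 3; x̄ = ((-4.4) + (-3.3) + (-8.3))/3 = -16/3 = -16/3 ≈ -5.3333.
For a Normal prior and Normal likelihood with known variance, the posterior is Normal; its mode equals its mean, the precision-weighted average.
Prior precision 1/σ₀² = 1/9; data precision n/σ² = 3/25 = 0.12.
θ̂ = ((1/9)·(-8) + 0.12·(-16/3)) / (1/9 + 0.12) = (-344/225)/(52/225) = -86/13 ≈ -6.615.

θ̂_MAP = -6.615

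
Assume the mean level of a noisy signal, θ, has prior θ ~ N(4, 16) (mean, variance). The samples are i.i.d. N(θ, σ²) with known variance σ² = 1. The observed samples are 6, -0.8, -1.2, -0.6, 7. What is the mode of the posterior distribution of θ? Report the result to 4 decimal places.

n = 5; x̄ = (6 + (-0.8) + (-1.2) + (-0.6) + 7)/5 = 10.4/5 = 2.08.
For a Normal prior and Normal likelihood with known variance, the posterior is Normal; its mode equals its mean, the precision-weighted average.
Prior precision 1/σ₀² = 1/16 = 0.0625; data precision n/σ² = 5/1 = 5.
θ̂ = (0.0625·4 + 5·2.08) / (0.0625 + 5) = 10.65/5.0625 = 284/135 ≈ 2.1037.

θ̂_MAP = 2.1037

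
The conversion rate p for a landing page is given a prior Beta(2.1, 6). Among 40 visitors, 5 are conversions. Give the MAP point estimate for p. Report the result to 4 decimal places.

Prior: Beta(2.1, 6).
Data: 5 successes in 40 trials. The binomial likelihood contributes p^5(1−p)^35, so the posterior is Beta(2.1+5, 6+35) = Beta(7.1, 41).
For Beta(a, b) with a, b > 1 the mode is (a−1)/(a+b−2) = 6.1/46.1 ≈ 0.1323.

p̂_MAP = 0.1323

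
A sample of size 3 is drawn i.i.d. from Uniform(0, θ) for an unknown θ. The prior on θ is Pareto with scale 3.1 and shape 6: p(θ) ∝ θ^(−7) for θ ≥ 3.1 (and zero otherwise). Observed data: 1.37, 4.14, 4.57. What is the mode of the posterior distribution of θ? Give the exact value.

The Uniform(0, θ) likelihood is θ^(−n) for θ ≥ max(xᵢ), zero otherwise. Here max(xᵢ) = 4.57.
Posterior ∝ θ^(−7) · θ^(−3) = θ^(−10) on θ ≥ max(3.1, 4.57) = 4.57.
This density is strictly decreasing in θ, so the posterior mode lies at the lower boundary of the support.

θ̂_MAP = 4.57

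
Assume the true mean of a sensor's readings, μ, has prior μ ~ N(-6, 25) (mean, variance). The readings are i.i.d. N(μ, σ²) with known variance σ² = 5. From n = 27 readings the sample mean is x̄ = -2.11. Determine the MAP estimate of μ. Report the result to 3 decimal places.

n = 27, x̄ = -2.11.
For a Normal prior and Normal likelihood with known variance, the posterior is Normal; its mode equals its mean, the precision-weighted average.
Prior precision 1/σ₀² = 1/25 = 0.04; data precision n/σ² = 27/5 = 5.4.
μ̂ = (0.04·(-6) + 5.4·(-2.11)) / (0.04 + 5.4) = (-11.634)/5.44 = -5817/2720 ≈ -2.139.

μ̂_MAP = -2.139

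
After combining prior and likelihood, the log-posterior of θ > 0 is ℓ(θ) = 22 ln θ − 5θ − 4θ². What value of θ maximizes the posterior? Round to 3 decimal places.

θ̂_MAP = 1.375

ℓ'(θ) = 22/θ − 5 − 8θ. Setting this to zero and multiplying by θ: 8θ² + 5θ − 22 = 0.
θ = (−5 + √(5² + 4·8·22)) / (2·8) = (−5 + √729) / 16 = (−5 + 27)/16 = 11/8.
ℓ''(θ) = −22/θ² − 8 < 0, confirming a maximum.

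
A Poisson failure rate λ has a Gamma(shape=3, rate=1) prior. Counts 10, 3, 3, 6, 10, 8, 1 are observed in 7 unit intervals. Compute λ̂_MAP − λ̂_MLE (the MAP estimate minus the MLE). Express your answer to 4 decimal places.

Σxᵢ = 41. Posterior is Gamma(44, 8); MAP = (44−1)/8 = 43/8 ≈ 5.37500.
MLE = x̄ = 41/7 ≈ 5.85714.
Difference = 43/8 − 41/7 = -27/56 ≈ -0.4821.

MAP − MLE = -0.4821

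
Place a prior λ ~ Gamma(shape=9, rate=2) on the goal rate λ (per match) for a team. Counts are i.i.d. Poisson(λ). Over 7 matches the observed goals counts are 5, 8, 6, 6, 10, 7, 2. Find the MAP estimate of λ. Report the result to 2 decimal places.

λ̂_MAP = 5.78

Σxᵢ = 5+8+6+6+10+7+2 = 44, with n = 7.
Posterior ∝ λ^8e^(−2λ) · λ^44e^(−7λ) = λ^52e^(−9λ), i.e. Gamma(shape=53, rate=9).
The mode of a Gamma(a, b) with a ≥ 1 (shape–rate) is (a−1)/b = 52/9 ≈ 5.78.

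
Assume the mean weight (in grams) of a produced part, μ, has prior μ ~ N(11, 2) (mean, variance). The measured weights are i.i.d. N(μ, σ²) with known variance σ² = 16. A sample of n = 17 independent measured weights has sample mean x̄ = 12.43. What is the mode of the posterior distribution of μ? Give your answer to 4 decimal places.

μ̂_MAP = 11.9724

n = 17, x̄ = 12.43.
For a Normal prior and Normal likelihood with known variance, the posterior is Normal; its mode equals its mean, the precision-weighted average.
Prior precision 1/σ₀² = 1/2 = 0.5; data precision n/σ² = 17/16 = 1.0625.
μ̂ = (0.5·11 + 1.0625·12.43) / (0.5 + 1.0625) = 18.706875/1.5625 = 11.9724.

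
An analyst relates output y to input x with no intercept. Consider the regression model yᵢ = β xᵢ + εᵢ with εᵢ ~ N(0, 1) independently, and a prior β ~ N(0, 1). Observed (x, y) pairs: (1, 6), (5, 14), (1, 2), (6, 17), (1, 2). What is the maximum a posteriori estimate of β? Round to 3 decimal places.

β̂_MAP = 2.800

log p(β | y) = −Σ(yᵢ − βxᵢ)²/(2·1) − β²/(2·1) + const.
Setting the derivative to zero: Σxᵢ(yᵢ − βxᵢ)/1 − β/1 = 0, so β = Σxᵢyᵢ / (Σxᵢ² + σ²/τ²).
Σxᵢyᵢ = 1·6 + 5·14 + 1·2 + 6·17 + 1·2 = 182; Σxᵢ² = 64; σ²/τ² = 1.
β̂_MAP = 182 / (64 + 1) = 182/65 ≈ 2.800.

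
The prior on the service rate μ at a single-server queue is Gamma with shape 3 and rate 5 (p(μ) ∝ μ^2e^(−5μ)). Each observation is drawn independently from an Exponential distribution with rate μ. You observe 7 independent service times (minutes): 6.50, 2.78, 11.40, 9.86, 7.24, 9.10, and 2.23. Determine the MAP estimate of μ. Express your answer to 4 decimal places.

μ̂_MAP = 0.1663

The Exponential(rate=μ) likelihood is ∝ μ^n e^(−μΣtᵢ). Here n = 7 and Σtᵢ = 6.50 + 2.78 + 11.40 + 9.86 + 7.24 + 9.10 + 2.23 = 49.11.
Posterior ∝ μ^2e^(−5μ) · μ^7e^(−49.11μ) = μ^9e^(−54.11μ), i.e. Gamma(10, 54.11).
Mode = (a−1)/b = 9/54.11 ≈ 0.1663.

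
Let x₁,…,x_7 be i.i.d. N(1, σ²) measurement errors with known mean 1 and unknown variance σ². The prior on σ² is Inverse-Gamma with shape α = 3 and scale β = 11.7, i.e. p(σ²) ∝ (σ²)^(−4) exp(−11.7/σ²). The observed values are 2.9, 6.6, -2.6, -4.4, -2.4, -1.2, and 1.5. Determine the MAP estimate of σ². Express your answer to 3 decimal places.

σ̂²_MAP = 7.809

Sum of squared deviations about the known mean: SS = (2.9−1)² + (6.6−1)² + (-2.6−1)² + (-4.4−1)² + (-2.4−1)² + (-1.2−1)² + (1.5−1)² = 93.74.
The Normal likelihood contributes (σ²)^(−n/2) exp(−SS/(2σ²)), so the posterior is Inverse-Gamma(α + n/2, β + SS/2) = Inverse-Gamma(6.5, 58.57).
The mode of Inverse-Gamma(a, b) is b/(a+1) = 58.57/7.5 ≈ 7.809.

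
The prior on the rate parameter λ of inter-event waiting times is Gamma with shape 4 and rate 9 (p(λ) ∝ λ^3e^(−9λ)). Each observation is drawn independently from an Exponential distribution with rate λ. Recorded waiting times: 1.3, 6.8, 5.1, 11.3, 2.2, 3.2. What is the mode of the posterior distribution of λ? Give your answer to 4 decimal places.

λ̂_MAP = 0.2314

The Exponential(rate=λ) likelihood is ∝ λ^n e^(−λΣtᵢ). Here n = 6 and Σtᵢ = 1.3 + 6.8 + 5.1 + 11.3 + 2.2 + 3.2 = 29.9.
Posterior ∝ λ^3e^(−9λ) · λ^6e^(−29.9λ) = λ^9e^(−38.9λ), i.e. Gamma(10, 38.9).
Mode = (a−1)/b = 9/38.9 ≈ 0.2314.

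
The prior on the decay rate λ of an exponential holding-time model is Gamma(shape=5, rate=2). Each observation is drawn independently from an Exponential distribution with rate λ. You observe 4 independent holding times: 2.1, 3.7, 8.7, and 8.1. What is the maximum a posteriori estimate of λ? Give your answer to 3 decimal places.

The Exponential(rate=λ) likelihood is ∝ λ^n e^(−λΣtᵢ). Here n = 4 and Σtᵢ = 2.1 + 3.7 + 8.7 + 8.1 = 22.6.
Posterior ∝ λ^4e^(−2λ) · λ^4e^(−22.6λ) = λ^8e^(−24.6λ), i.e. Gamma(9, 24.6).
Mode = (a−1)/b = 8/24.6 ≈ 0.325.

λ̂_MAP = 0.325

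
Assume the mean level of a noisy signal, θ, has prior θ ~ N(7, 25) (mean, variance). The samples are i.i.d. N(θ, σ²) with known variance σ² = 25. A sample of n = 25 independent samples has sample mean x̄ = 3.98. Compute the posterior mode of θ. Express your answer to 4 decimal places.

n = 25, x̄ = 3.98.
For a Normal prior and Normal likelihood with known variance, the posterior is Normal; its mode equals its mean, the precision-weighted average.
Prior precision 1/σ₀² = 1/25 = 0.04; data precision n/σ² = 25/25 = 1.
θ̂ = (0.04·7 + 1·3.98) / (0.04 + 1) = 4.26/1.04 = 213/52 ≈ 4.0962.

θ̂_MAP = 4.0962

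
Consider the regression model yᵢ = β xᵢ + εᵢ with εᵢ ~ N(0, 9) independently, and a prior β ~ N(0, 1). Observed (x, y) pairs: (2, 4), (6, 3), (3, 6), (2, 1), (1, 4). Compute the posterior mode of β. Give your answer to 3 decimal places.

β̂_MAP = 0.794

log p(β | y) = −Σ(yᵢ − βxᵢ)²/(2·9) − β²/(2·1) + const.
Setting the derivative to zero: Σxᵢ(yᵢ − βxᵢ)/9 − β/1 = 0, so β = Σxᵢyᵢ / (Σxᵢ² + σ²/τ²).
Σxᵢyᵢ = 2·4 + 6·3 + 3·6 + 2·1 + 1·4 = 50; Σxᵢ² = 54; σ²/τ² = 9.
β̂_MAP = 50 / (54 + 9) = 50/63 ≈ 0.794.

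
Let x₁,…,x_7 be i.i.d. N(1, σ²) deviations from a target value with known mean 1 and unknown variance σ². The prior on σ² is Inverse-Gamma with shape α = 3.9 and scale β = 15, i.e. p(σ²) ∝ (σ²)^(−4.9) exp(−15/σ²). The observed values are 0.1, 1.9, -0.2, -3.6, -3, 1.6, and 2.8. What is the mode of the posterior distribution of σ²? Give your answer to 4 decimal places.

Sum of squared deviations about the known mean: SS = (0.1−1)² + (1.9−1)² + (-0.2−1)² + (-3.6−1)² + (-3−1)² + (1.6−1)² + (2.8−1)² = 43.82.
The Normal likelihood contributes (σ²)^(−n/2) exp(−SS/(2σ²)), so the posterior is Inverse-Gamma(α + n/2, β + SS/2) = Inverse-Gamma(7.4, 36.91).
The mode of Inverse-Gamma(a, b) is b/(a+1) = 36.91/8.4 ≈ 4.3940.

σ̂²_MAP = 4.3940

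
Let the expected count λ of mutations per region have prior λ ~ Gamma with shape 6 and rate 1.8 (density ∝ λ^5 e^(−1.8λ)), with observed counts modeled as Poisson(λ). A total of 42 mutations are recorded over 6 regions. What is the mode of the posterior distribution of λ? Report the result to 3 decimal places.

Σxᵢ = 42, n = 6.
Posterior ∝ λ^5e^(−1.8λ) · λ^42e^(−6λ) = λ^47e^(−7.8λ), i.e. Gamma(shape=48, rate=7.8).
The mode of a Gamma(a, b) with a ≥ 1 (shape–rate) is (a−1)/b = 47/7.8 ≈ 6.026.

λ̂_MAP = 6.026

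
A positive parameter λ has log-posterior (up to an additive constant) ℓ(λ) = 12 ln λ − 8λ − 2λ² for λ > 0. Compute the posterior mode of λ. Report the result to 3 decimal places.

λ̂_MAP = 1.000

ℓ'(λ) = 12/λ − 8 − 4λ. Setting this to zero and multiplying by λ: 4λ² + 8λ − 12 = 0.
λ = (−8 + √(8² + 4·4·12)) / (2·4) = (−8 + √256) / 8 = (−8 + 16)/8 = 1.
ℓ''(λ) = −12/λ² − 4 < 0, confirming a maximum.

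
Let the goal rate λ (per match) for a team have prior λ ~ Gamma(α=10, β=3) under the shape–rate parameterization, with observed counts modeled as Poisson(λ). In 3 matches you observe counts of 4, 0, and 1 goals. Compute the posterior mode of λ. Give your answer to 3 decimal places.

Σxᵢ = 4+0+1 = 5, with n = 3.
Posterior ∝ λ^9e^(−3λ) · λ^5e^(−3λ) = λ^14e^(−6λ), i.e. Gamma(shape=15, rate=6).
The mode of a Gamma(a, b) with a ≥ 1 (shape–rate) is (a−1)/b = 14/6 ≈ 2.333.

λ̂_MAP = 2.333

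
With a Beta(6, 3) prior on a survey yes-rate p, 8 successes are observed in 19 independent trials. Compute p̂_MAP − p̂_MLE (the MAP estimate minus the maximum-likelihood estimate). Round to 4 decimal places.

MAP − MLE = 0.0789

Posterior is Beta(14, 14); MAP = (14−1)/(28−2) = 13/26 ≈ 0.50000.
MLE ignores the prior: p̂_MLE = k/n = 8/19 ≈ 0.42105.
Difference = 13/26 − 8/19 = 3/38 ≈ 0.0789.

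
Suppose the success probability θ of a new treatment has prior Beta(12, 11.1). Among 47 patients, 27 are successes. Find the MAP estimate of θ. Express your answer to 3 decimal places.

θ̂_MAP = 0.558

Prior: Beta(12, 11.1).
Data: 27 successes in 47 trials. The binomial likelihood contributes θ^27(1−θ)^20, so the posterior is Beta(12+27, 11.1+20) = Beta(39, 31.1).
For Beta(a, b) with a, b > 1 the mode is (a−1)/(a+b−2) = 38/68.1 ≈ 0.558.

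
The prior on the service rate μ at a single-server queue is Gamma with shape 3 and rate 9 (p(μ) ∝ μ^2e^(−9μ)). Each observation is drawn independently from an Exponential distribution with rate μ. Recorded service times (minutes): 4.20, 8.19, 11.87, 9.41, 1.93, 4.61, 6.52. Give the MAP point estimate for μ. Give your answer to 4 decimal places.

μ̂_MAP = 0.1615

The Exponential(rate=μ) likelihood is ∝ μ^n e^(−μΣtᵢ). Here n = 7 and Σtᵢ = 4.20 + 8.19 + 11.87 + 9.41 + 1.93 + 4.61 + 6.52 = 46.73.
Posterior ∝ μ^2e^(−9μ) · μ^7e^(−46.73μ) = μ^9e^(−55.73μ), i.e. Gamma(10, 55.73).
Mode = (a−1)/b = 9/55.73 ≈ 0.1615.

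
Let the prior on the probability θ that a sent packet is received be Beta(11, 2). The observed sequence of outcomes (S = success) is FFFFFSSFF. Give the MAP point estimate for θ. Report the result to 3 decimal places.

θ̂_MAP = 0.600

Prior: Beta(11, 2).
Data: 2 successes in 9 trials (from the sequence). The binomial likelihood contributes θ^2(1−θ)^7, so the posterior is Beta(11+2, 2+7) = Beta(13, 9).
For Beta(a, b) with a, b > 1 the mode is (a−1)/(a+b−2) = 12/20 ≈ 0.600.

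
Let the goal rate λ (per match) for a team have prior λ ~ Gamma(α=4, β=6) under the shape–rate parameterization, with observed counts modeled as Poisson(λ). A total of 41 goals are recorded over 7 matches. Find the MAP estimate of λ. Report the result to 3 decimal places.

Σxᵢ = 41, n = 7.
Posterior ∝ λ^3e^(−6λ) · λ^41e^(−7λ) = λ^44e^(−13λ), i.e. Gamma(shape=45, rate=13).
The mode of a Gamma(a, b) with a ≥ 1 (shape–rate) is (a−1)/b = 44/13 ≈ 3.385.

λ̂_MAP = 3.385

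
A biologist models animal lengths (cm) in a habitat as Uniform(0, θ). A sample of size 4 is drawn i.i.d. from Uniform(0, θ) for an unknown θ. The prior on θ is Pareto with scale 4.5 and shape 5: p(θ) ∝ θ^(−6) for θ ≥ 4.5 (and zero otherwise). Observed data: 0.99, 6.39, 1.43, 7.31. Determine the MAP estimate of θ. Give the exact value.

The Uniform(0, θ) likelihood is θ^(−n) for θ ≥ max(xᵢ), zero otherwise. Here max(xᵢ) = 7.31.
Posterior ∝ θ^(−6) · θ^(−4) = θ^(−10) on θ ≥ max(4.5, 7.31) = 7.31.
This density is strictly decreasing in θ, so the posterior mode lies at the lower boundary of the support.

θ̂_MAP = 7.31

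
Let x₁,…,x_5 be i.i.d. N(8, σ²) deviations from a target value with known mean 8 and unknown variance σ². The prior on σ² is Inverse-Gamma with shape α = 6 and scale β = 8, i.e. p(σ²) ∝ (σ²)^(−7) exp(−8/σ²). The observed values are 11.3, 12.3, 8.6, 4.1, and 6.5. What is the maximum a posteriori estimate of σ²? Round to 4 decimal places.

Sum of squared deviations about the known mean: SS = (11.3−8)² + (12.3−8)² + (8.6−8)² + (4.1−8)² + (6.5−8)² = 47.2.
The Normal likelihood contributes (σ²)^(−n/2) exp(−SS/(2σ²)), so the posterior is Inverse-Gamma(α + n/2, β + SS/2) = Inverse-Gamma(8.5, 31.6).
The mode of Inverse-Gamma(a, b) is b/(a+1) = 31.6/9.5 ≈ 3.3263.

σ̂²_MAP = 3.3263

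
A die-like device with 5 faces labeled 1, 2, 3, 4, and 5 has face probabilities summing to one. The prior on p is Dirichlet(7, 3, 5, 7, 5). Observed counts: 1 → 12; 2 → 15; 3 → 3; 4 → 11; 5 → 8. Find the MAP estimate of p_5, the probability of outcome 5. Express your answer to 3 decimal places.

MAP estimate: 0.169

The posterior is Dirichlet(αᵢ + nᵢ) = Dirichlet(19, 18, 8, 18, 13).
For a Dirichlet(a₁,…,a_K) with all aᵢ > 1, the mode has j-th component (aⱼ − 1)/(Σaᵢ − K).
Here Σaᵢ = 76 and K = 5, so p_5 = (13 − 1)/(76 − 5) = 12/71 ≈ 0.169.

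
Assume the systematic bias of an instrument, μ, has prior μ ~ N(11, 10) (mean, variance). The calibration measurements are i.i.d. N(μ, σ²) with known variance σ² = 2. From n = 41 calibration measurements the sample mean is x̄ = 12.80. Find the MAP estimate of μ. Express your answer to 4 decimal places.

n = 41, x̄ = 12.80.
For a Normal prior and Normal likelihood with known variance, the posterior is Normal; its mode equals its mean, the precision-weighted average.
Prior precision 1/σ₀² = 1/10 = 0.1; data precision n/σ² = 41/2 = 20.5.
μ̂ = (0.1·11 + 20.5·12.8) / (0.1 + 20.5) = 263.5/20.6 = 2635/206 ≈ 12.7913.

μ̂_MAP = 12.7913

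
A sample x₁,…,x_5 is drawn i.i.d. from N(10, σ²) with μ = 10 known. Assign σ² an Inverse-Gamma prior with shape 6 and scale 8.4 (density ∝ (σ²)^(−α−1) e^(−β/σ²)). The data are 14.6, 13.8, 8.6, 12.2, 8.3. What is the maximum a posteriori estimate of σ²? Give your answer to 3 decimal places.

Sum of squared deviations about the known mean: SS = (14.6−10)² + (13.8−10)² + (8.6−10)² + (12.2−10)² + (8.3−10)² = 45.29.
The Normal likelihood contributes (σ²)^(−n/2) exp(−SS/(2σ²)), so the posterior is Inverse-Gamma(α + n/2, β + SS/2) = Inverse-Gamma(8.5, 31.045).
The mode of Inverse-Gamma(a, b) is b/(a+1) = 31.045/9.5 ≈ 3.268.

σ̂²_MAP = 3.268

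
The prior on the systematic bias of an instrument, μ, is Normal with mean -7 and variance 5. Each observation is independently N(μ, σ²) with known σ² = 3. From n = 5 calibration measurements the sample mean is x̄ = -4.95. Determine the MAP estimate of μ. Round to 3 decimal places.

n = 5, x̄ = -4.95.
For a Normal prior and Normal likelihood with known variance, the posterior is Normal; its mode equals its mean, the precision-weighted average.
Prior precision 1/σ₀² = 1/5 = 0.2; data precision n/σ² = 5/3.
μ̂ = (0.2·(-7) + (5/3)·(-4.95)) / (0.2 + 5/3) = (-9.65)/(28/15) = -579/112 ≈ -5.170.

μ̂_MAP = -5.170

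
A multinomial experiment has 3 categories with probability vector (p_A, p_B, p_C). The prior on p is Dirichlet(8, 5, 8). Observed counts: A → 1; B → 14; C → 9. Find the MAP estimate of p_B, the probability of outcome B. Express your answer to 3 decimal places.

The posterior is Dirichlet(αᵢ + nᵢ) = Dirichlet(9, 19, 17).
For a Dirichlet(a₁,…,a_K) with all aᵢ > 1, the mode has j-th component (aⱼ − 1)/(Σaᵢ − K).
Here Σaᵢ = 45 and K = 3, so p_B = (19 − 1)/(45 − 3) = 18/42 ≈ 0.429.

MAP estimate of p_B = 0.429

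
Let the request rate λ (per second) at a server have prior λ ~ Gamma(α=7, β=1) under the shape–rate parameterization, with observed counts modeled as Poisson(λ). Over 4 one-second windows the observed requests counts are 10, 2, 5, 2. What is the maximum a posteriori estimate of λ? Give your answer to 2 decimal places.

λ̂_MAP = 5.00

Σxᵢ = 10+2+5+2 = 19, with n = 4.
Posterior ∝ λ^6e^(−1λ) · λ^19e^(−4λ) = λ^25e^(−5λ), i.e. Gamma(shape=26, rate=5).
The mode of a Gamma(a, b) with a ≥ 1 (shape–rate) is (a−1)/b = 25/5 ≈ 5.00.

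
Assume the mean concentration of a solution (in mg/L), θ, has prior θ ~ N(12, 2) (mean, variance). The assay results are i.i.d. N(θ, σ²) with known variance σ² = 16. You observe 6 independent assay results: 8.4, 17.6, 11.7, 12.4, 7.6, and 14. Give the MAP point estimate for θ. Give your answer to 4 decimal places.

n = 6; x̄ = (8.4 + 17.6 + 11.7 + 12.4 + 7.6 + 14)/6 = 71.7/6 = 11.95.
For a Normal prior and Normal likelihood with known variance, the posterior is Normal; its mode equals its mean, the precision-weighted average.
Prior precision 1/σ₀² = 1/2 = 0.5; data precision n/σ² = 6/16 = 0.375.
θ̂ = (0.5·12 + 0.375·11.95) / (0.5 + 0.375) = 10.48125/0.875 = 1677/140 ≈ 11.9786.

θ̂_MAP = 11.9786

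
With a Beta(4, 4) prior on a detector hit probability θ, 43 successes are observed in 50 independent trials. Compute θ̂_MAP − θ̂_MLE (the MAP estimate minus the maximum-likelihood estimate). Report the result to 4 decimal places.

MAP − MLE = -0.0386

Posterior is Beta(47, 11); MAP = (47−1)/(58−2) = 46/56 ≈ 0.82143.
MLE ignores the prior: θ̂_MLE = k/n = 43/50 ≈ 0.86000.
Difference = 46/56 − 43/50 = -27/700 ≈ -0.0386.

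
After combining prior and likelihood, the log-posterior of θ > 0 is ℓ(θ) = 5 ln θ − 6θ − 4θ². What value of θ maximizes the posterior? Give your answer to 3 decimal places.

ℓ'(θ) = 5/θ − 6 − 8θ. Setting this to zero and multiplying by θ: 8θ² + 6θ − 5 = 0.
θ = (−6 + √(6² + 4·8·5)) / (2·8) = (−6 + √196) / 16 = (−6 + 14)/16 = 1/2.
ℓ''(θ) = −5/θ² − 8 < 0, confirming a maximum.

θ̂_MAP = 0.500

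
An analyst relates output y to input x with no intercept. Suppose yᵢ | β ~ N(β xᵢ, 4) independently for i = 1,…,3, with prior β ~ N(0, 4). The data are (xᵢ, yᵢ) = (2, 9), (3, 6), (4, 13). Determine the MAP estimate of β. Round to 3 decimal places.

log p(β | y) = −Σ(yᵢ − βxᵢ)²/(2·4) − β²/(2·4) + const.
Setting the derivative to zero: Σxᵢ(yᵢ − βxᵢ)/4 − β/4 = 0, so β = Σxᵢyᵢ / (Σxᵢ² + σ²/τ²).
Σxᵢyᵢ = 2·9 + 3·6 + 4·13 = 88; Σxᵢ² = 29; σ²/τ² = 1.
β̂_MAP = 88 / (29 + 1) = 88/30 ≈ 2.933.

β̂_MAP = 2.933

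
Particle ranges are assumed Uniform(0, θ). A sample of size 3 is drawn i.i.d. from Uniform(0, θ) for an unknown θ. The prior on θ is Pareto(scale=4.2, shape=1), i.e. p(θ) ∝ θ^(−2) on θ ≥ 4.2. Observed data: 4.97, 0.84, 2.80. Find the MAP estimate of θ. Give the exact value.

The Uniform(0, θ) likelihood is θ^(−n) for θ ≥ max(xᵢ), zero otherwise. Here max(xᵢ) = 4.97.
Posterior ∝ θ^(−2) · θ^(−3) = θ^(−5) on θ ≥ max(4.2, 4.97) = 4.97.
This density is strictly decreasing in θ, so the posterior mode lies at the lower boundary of the support.

θ̂_MAP = 4.97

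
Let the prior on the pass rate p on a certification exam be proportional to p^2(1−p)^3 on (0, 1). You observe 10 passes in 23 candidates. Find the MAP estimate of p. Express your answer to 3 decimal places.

p̂_MAP = 0.429

The prior density ∝ p^2(1−p)^3 is the kernel of Beta(3, 4).
Data: 10 successes in 23 trials. The binomial likelihood contributes p^10(1−p)^13, so the posterior is Beta(3+10, 4+13) = Beta(13, 17).
For Beta(a, b) with a, b > 1 the mode is (a−1)/(a+b−2) = 12/28 ≈ 0.429.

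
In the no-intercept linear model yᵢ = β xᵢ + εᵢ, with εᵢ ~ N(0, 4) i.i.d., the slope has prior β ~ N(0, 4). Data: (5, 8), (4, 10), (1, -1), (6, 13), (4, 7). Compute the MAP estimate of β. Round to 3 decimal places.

β̂_MAP = 1.947

log p(β | y) = −Σ(yᵢ − βxᵢ)²/(2·4) − β²/(2·4) + const.
Setting the derivative to zero: Σxᵢ(yᵢ − βxᵢ)/4 − β/4 = 0, so β = Σxᵢyᵢ / (Σxᵢ² + σ²/τ²).
Σxᵢyᵢ = 5·8 + 4·10 + 1·(-1) + 6·13 + 4·7 = 185; Σxᵢ² = 94; σ²/τ² = 1.
β̂_MAP = 185 / (94 + 1) = 185/95 ≈ 1.947.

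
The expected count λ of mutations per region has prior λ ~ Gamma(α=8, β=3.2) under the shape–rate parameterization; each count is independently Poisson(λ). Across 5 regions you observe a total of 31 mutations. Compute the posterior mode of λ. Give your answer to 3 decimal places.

Σxᵢ = 31, n = 5.
Posterior ∝ λ^7e^(−3.2λ) · λ^31e^(−5λ) = λ^38e^(−8.2λ), i.e. Gamma(shape=39, rate=8.2).
The mode of a Gamma(a, b) with a ≥ 1 (shape–rate) is (a−1)/b = 38/8.2 ≈ 4.634.

λ̂_MAP = 4.634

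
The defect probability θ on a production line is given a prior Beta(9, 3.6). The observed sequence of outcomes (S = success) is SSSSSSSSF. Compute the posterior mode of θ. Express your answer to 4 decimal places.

θ̂_MAP = 0.8163

Prior: Beta(9, 3.6).
Data: 8 successes in 9 trials (from the sequence). The binomial likelihood contributes θ^8(1−θ)^1, so the posterior is Beta(9+8, 3.6+1) = Beta(17, 4.6).
For Beta(a, b) with a, b > 1 the mode is (a−1)/(a+b−2) = 16/19.6 ≈ 0.8163.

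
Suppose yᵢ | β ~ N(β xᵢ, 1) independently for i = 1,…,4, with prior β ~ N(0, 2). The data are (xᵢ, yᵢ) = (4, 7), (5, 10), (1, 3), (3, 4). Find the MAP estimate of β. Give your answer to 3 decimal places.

β̂_MAP = 1.806

log p(β | y) = −Σ(yᵢ − βxᵢ)²/(2·1) − β²/(2·2) + const.
Setting the derivative to zero: Σxᵢ(yᵢ − βxᵢ)/1 − β/2 = 0, so β = Σxᵢyᵢ / (Σxᵢ² + σ²/τ²).
Σxᵢyᵢ = 4·7 + 5·10 + 1·3 + 3·4 = 93; Σxᵢ² = 51; σ²/τ² = 0.5.
β̂_MAP = 93 / (51 + 0.5) = 93/51.5 ≈ 1.806.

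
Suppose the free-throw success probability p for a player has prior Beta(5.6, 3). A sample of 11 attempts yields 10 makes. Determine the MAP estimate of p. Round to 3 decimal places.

Prior: Beta(5.6, 3).
Data: 10 successes in 11 trials. The binomial likelihood contributes p^10(1−p)^1, so the posterior is Beta(5.6+10, 3+1) = Beta(15.6, 4).
For Beta(a, b) with a, b > 1 the mode is (a−1)/(a+b−2) = 14.6/17.6 ≈ 0.830.

p̂_MAP = 0.830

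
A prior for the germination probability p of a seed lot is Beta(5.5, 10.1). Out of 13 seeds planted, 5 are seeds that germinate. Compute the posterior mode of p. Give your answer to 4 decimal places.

p̂_MAP = 0.3571

Prior: Beta(5.5, 10.1).
Data: 5 successes in 13 trials. The binomial likelihood contributes p^5(1−p)^8, so the posterior is Beta(5.5+5, 10.1+8) = Beta(10.5, 18.1).
For Beta(a, b) with a, b > 1 the mode is (a−1)/(a+b−2) = 9.5/26.6 ≈ 0.3571.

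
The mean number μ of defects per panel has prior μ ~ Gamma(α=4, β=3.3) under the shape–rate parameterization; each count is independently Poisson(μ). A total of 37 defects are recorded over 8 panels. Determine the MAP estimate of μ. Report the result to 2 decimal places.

Σxᵢ = 37, n = 8.
Posterior ∝ μ^3e^(−3.3μ) · μ^37e^(−8μ) = μ^40e^(−11.3μ), i.e. Gamma(shape=41, rate=11.3).
The mode of a Gamma(a, b) with a ≥ 1 (shape–rate) is (a−1)/b = 40/11.3 ≈ 3.54.

μ̂_MAP = 3.54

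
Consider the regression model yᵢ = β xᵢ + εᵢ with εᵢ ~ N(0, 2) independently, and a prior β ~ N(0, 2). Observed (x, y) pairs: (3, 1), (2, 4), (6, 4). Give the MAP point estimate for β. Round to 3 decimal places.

log p(β | y) = −Σ(yᵢ − βxᵢ)²/(2·2) − β²/(2·2) + const.
Setting the derivative to zero: Σxᵢ(yᵢ − βxᵢ)/2 − β/2 = 0, so β = Σxᵢyᵢ / (Σxᵢ² + σ²/τ²).
Σxᵢyᵢ = 3·1 + 2·4 + 6·4 = 35; Σxᵢ² = 49; σ²/τ² = 1.
β̂_MAP = 35 / (49 + 1) = 35/50 ≈ 0.700.

β̂_MAP = 0.700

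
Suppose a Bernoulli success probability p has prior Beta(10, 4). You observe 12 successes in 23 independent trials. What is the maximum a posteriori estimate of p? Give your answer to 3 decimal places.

p̂_MAP = 0.600

Prior: Beta(10, 4).
Data: 12 successes in 23 trials. The binomial likelihood contributes p^12(1−p)^11, so the posterior is Beta(10+12, 4+11) = Beta(22, 15).
For Beta(a, b) with a, b > 1 the mode is (a−1)/(a+b−2) = 21/35 ≈ 0.600.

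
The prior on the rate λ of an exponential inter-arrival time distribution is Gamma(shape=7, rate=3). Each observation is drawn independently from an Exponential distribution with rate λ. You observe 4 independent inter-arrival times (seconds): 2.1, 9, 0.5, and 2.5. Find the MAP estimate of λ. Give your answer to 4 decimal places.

The Exponential(rate=λ) likelihood is ∝ λ^n e^(−λΣtᵢ). Here n = 4 and Σtᵢ = 2.1 + 9 + 0.5 + 2.5 = 14.1.
Posterior ∝ λ^6e^(−3λ) · λ^4e^(−14.1λ) = λ^10e^(−17.1λ), i.e. Gamma(11, 17.1).
Mode = (a−1)/b = 10/17.1 ≈ 0.5848.

λ̂_MAP = 0.5848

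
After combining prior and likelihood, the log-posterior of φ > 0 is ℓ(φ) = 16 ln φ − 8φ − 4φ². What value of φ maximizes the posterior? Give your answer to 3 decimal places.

φ̂_MAP = 1.000

ℓ'(φ) = 16/φ − 8 − 8φ. Setting this to zero and multiplying by φ: 8φ² + 8φ − 16 = 0.
φ = (−8 + √(8² + 4·8·16)) / (2·8) = (−8 + √576) / 16 = (−8 + 24)/16 = 1.
ℓ''(φ) = −16/φ² − 8 < 0, confirming a maximum.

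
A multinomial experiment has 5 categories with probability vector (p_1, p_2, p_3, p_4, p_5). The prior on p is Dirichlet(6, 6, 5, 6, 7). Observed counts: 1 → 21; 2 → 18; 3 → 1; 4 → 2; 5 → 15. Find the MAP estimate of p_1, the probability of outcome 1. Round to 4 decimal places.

MAP estimate: 0.3171

The posterior is Dirichlet(αᵢ + nᵢ) = Dirichlet(27, 24, 6, 8, 22).
For a Dirichlet(a₁,…,a_K) with all aᵢ > 1, the mode has j-th component (aⱼ − 1)/(Σaᵢ − K).
Here Σaᵢ = 87 and K = 5, so p_1 = (27 − 1)/(87 − 5) = 26/82 ≈ 0.3171.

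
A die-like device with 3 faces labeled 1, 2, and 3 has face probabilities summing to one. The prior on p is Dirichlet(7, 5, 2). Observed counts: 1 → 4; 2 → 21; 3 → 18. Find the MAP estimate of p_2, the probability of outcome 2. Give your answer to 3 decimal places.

The posterior is Dirichlet(αᵢ + nᵢ) = Dirichlet(11, 26, 20).
For a Dirichlet(a₁,…,a_K) with all aᵢ > 1, the mode has j-th component (aⱼ − 1)/(Σaᵢ − K).
Here Σaᵢ = 57 and K = 3, so p_2 = (26 − 1)/(57 − 3) = 25/54 ≈ 0.463.

MAP estimate: 0.463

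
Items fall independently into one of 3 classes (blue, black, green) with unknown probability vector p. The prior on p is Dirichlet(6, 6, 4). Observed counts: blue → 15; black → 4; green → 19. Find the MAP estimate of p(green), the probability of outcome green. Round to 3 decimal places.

The posterior is Dirichlet(αᵢ + nᵢ) = Dirichlet(21, 10, 23).
For a Dirichlet(a₁,…,a_K) with all aᵢ > 1, the mode has j-th component (aⱼ − 1)/(Σaᵢ − K).
Here Σaᵢ = 54 and K = 3, so p(green) = (23 − 1)/(54 − 3) = 22/51 ≈ 0.431.

MAP estimate of p(green) = 0.431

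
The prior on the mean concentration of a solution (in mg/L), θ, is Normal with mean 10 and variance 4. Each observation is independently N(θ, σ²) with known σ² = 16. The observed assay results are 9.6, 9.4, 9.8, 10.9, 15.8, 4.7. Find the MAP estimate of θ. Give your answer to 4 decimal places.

n = 6; x̄ = (9.6 + 9.4 + 9.8 + 10.9 + 15.8 + 4.7)/6 = 60.2/6 = 301/30 ≈ 10.0333.
For a Normal prior and Normal likelihood with known variance, the posterior is Normal; its mode equals its mean, the precision-weighted average.
Prior precision 1/σ₀² = 1/4 = 0.25; data precision n/σ² = 6/16 = 0.375.
θ̂ = (0.25·10 + 0.375·(301/30)) / (0.25 + 0.375) = 6.2625/0.625 = 10.0200.

θ̂_MAP = 10.0200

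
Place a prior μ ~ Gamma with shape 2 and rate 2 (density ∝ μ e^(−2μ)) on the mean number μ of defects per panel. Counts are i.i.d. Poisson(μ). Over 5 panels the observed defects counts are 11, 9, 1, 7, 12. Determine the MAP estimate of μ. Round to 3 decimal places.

μ̂_MAP = 5.857

Σxᵢ = 11+9+1+7+12 = 40, with n = 5.
Posterior ∝ μe^(−2μ) · μ^40e^(−5μ) = μ^41e^(−7μ), i.e. Gamma(shape=42, rate=7).
The mode of a Gamma(a, b) with a ≥ 1 (shape–rate) is (a−1)/b = 41/7 ≈ 5.857.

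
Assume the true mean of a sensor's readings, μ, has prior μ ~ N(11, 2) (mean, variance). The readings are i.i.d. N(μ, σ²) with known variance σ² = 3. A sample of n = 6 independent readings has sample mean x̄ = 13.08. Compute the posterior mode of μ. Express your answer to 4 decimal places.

n = 6, x̄ = 13.08.
For a Normal prior and Normal likelihood with known variance, the posterior is Normal; its mode equals its mean, the precision-weighted average.
Prior precision 1/σ₀² = 1/2 = 0.5; data precision n/σ² = 6/3 = 2.
μ̂ = (0.5·11 + 2·13.08) / (0.5 + 2) = 31.66/2.5 = 12.6640.

μ̂_MAP = 12.6640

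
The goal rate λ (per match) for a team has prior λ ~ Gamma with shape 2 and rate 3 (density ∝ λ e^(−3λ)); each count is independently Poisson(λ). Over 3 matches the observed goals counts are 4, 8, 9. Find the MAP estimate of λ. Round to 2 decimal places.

Σxᵢ = 4+8+9 = 21, with n = 3.
Posterior ∝ λe^(−3λ) · λ^21e^(−3λ) = λ^22e^(−6λ), i.e. Gamma(shape=23, rate=6).
The mode of a Gamma(a, b) with a ≥ 1 (shape–rate) is (a−1)/b = 22/6 ≈ 3.67.

λ̂_MAP = 3.67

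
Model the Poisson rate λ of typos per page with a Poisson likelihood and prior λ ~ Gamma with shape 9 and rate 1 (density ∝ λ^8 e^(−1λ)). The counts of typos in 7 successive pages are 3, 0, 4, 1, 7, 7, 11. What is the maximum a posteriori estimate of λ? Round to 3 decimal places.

Σxᵢ = 3+0+4+1+7+7+11 = 33, with n = 7.
Posterior ∝ λ^8e^(−1λ) · λ^33e^(−7λ) = λ^41e^(−8λ), i.e. Gamma(shape=42, rate=8).
The mode of a Gamma(a, b) with a ≥ 1 (shape–rate) is (a−1)/b = 41/8 ≈ 5.125.

λ̂_MAP = 5.125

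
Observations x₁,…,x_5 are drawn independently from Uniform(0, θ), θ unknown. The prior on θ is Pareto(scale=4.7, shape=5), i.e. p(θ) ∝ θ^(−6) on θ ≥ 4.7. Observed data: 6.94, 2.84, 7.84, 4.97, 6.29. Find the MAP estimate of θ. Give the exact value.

θ̂_MAP = 7.84

The Uniform(0, θ) likelihood is θ^(−n) for θ ≥ max(xᵢ), zero otherwise. Here max(xᵢ) = 7.84.
Posterior ∝ θ^(−6) · θ^(−5) = θ^(−11) on θ ≥ max(4.7, 7.84) = 7.84.
This density is strictly decreasing in θ, so the posterior mode lies at the lower boundary of the support.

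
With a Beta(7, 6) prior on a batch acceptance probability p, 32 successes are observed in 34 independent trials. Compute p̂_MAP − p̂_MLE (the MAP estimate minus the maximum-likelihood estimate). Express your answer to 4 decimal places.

Posterior is Beta(39, 8); MAP = (39−1)/(47−2) = 38/45 ≈ 0.84444.
MLE ignores the prior: p̂_MLE = k/n = 32/34 ≈ 0.94118.
Difference = 38/45 − 32/34 = -74/765 ≈ -0.0967.

MAP − MLE = -0.0967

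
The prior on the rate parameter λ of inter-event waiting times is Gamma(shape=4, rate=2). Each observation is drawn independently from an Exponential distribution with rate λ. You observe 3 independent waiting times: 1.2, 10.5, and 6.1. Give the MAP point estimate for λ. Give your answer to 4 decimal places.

The Exponential(rate=λ) likelihood is ∝ λ^n e^(−λΣtᵢ). Here n = 3 and Σtᵢ = 1.2 + 10.5 + 6.1 = 17.8.
Posterior ∝ λ^3e^(−2λ) · λ^3e^(−17.8λ) = λ^6e^(−19.8λ), i.e. Gamma(7, 19.8).
Mode = (a−1)/b = 6/19.8 ≈ 0.3030.

λ̂_MAP = 0.3030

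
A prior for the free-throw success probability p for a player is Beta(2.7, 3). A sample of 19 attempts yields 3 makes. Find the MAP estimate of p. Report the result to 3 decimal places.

Prior: Beta(2.7, 3).
Data: 3 successes in 19 trials. The binomial likelihood contributes p^3(1−p)^16, so the posterior is Beta(2.7+3, 3+16) = Beta(5.7, 19).
For Beta(a, b) with a, b > 1 the mode is (a−1)/(a+b−2) = 4.7/22.7 ≈ 0.207.

p̂_MAP = 0.207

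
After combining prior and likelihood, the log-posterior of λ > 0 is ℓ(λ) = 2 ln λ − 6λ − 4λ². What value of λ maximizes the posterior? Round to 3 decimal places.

ℓ'(λ) = 2/λ − 6 − 8λ. Setting this to zero and multiplying by λ: 8λ² + 6λ − 2 = 0.
λ = (−6 + √(6² + 4·8·2)) / (2·8) = (−6 + √100) / 16 = (−6 + 10)/16 = 1/4.
ℓ''(λ) = −2/λ² − 8 < 0, confirming a maximum.

λ̂_MAP = 0.250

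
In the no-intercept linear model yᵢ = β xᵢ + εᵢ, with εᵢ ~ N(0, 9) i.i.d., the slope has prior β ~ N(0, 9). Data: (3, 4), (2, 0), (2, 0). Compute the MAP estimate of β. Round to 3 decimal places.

log p(β | y) = −Σ(yᵢ − βxᵢ)²/(2·9) − β²/(2·9) + const.
Setting the derivative to zero: Σxᵢ(yᵢ − βxᵢ)/9 − β/9 = 0, so β = Σxᵢyᵢ / (Σxᵢ² + σ²/τ²).
Σxᵢyᵢ = 3·4 + 2·0 + 2·0 = 12; Σxᵢ² = 17; σ²/τ² = 1.
β̂_MAP = 12 / (17 + 1) = 12/18 ≈ 0.667.

β̂_MAP = 0.667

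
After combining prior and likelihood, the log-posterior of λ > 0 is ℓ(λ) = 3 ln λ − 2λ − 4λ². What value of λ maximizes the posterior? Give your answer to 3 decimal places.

λ̂_MAP = 0.500

ℓ'(λ) = 3/λ − 2 − 8λ. Setting this to zero and multiplying by λ: 8λ² + 2λ − 3 = 0.
λ = (−2 + √(2² + 4·8·3)) / (2·8) = (−2 + √100) / 16 = (−2 + 10)/16 = 1/2.
ℓ''(λ) = −3/λ² − 8 < 0, confirming a maximum.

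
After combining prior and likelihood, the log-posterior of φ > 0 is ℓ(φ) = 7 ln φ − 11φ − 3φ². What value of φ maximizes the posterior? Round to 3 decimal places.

ℓ'(φ) = 7/φ − 11 − 6φ. Setting this to zero and multiplying by φ: 6φ² + 11φ − 7 = 0.
φ = (−11 + √(11² + 4·6·7)) / (2·6) = (−11 + √289) / 12 = (−11 + 17)/12 = 1/2.
ℓ''(φ) = −7/φ² − 6 < 0, confirming a maximum.

φ̂_MAP = 0.500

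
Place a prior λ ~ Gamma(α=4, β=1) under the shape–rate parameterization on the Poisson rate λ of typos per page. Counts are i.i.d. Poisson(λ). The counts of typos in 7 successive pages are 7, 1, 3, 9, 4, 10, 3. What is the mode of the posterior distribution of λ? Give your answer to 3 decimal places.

λ̂_MAP = 5.000

Σxᵢ = 7+1+3+9+4+10+3 = 37, with n = 7.
Posterior ∝ λ^3e^(−1λ) · λ^37e^(−7λ) = λ^40e^(−8λ), i.e. Gamma(shape=41, rate=8).
The mode of a Gamma(a, b) with a ≥ 1 (shape–rate) is (a−1)/b = 40/8 ≈ 5.000.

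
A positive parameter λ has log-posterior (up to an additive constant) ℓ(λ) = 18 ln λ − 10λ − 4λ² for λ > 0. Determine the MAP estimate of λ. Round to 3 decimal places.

λ̂_MAP = 1.000

ℓ'(λ) = 18/λ − 10 − 8λ. Setting this to zero and multiplying by λ: 8λ² + 10λ − 18 = 0.
λ = (−10 + √(10² + 4·8·18)) / (2·8) = (−10 + √676) / 16 = (−10 + 26)/16 = 1.
ℓ''(λ) = −18/λ² − 8 < 0, confirming a maximum.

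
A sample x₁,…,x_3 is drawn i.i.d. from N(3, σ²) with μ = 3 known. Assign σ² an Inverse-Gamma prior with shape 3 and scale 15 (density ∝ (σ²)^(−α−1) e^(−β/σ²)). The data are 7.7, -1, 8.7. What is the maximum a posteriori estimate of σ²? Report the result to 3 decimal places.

Sum of squared deviations about the known mean: SS = (7.7−3)² + (-1−3)² + (8.7−3)² = 70.58.
The Normal likelihood contributes (σ²)^(−n/2) exp(−SS/(2σ²)), so the posterior is Inverse-Gamma(α + n/2, β + SS/2) = Inverse-Gamma(4.5, 50.29).
The mode of Inverse-Gamma(a, b) is b/(a+1) = 50.29/5.5 ≈ 9.144.

σ̂²_MAP = 9.144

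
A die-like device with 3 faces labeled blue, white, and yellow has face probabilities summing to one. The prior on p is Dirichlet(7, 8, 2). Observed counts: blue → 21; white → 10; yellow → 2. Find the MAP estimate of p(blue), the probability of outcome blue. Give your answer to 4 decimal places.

MAP estimate of p(blue) = 0.5745

The posterior is Dirichlet(αᵢ + nᵢ) = Dirichlet(28, 18, 4).
For a Dirichlet(a₁,…,a_K) with all aᵢ > 1, the mode has j-th component (aⱼ − 1)/(Σaᵢ − K).
Here Σaᵢ = 50 and K = 3, so p(blue) = (28 − 1)/(50 − 3) = 27/47 ≈ 0.5745.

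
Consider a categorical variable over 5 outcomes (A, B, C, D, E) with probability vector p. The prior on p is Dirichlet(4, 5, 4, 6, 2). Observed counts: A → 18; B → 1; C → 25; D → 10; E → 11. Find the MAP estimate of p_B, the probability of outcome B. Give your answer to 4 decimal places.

MAP estimate of p_B = 0.0617

The posterior is Dirichlet(αᵢ + nᵢ) = Dirichlet(22, 6, 29, 16, 13).
For a Dirichlet(a₁,…,a_K) with all aᵢ > 1, the mode has j-th component (aⱼ − 1)/(Σaᵢ − K).
Here Σaᵢ = 86 and K = 5, so p_B = (6 − 1)/(86 − 5) = 5/81 ≈ 0.0617.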